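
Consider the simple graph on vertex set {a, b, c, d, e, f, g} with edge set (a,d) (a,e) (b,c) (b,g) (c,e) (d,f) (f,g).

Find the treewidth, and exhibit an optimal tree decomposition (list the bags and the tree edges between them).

Each bag holds 3 vertices, so the decomposition has width 2, which upper-bounds the treewidth. For the lower bound, G contains the cycle e–c–b–g–f–d–a–e, so G is not a forest; only forests have treewidth ≤ 1, hence tw(G) ≥ 2. Therefore the treewidth is 2.

Treewidth 2.
One such decomposition:
Bags: B1 = {b, c, e}  B2 = {b, e, g}  B3 = {e, f, g}  B4 = {d, e, f}  B5 = {a, d, e}
Tree: B1–B2, B2–B3, B3–B4, B4–B5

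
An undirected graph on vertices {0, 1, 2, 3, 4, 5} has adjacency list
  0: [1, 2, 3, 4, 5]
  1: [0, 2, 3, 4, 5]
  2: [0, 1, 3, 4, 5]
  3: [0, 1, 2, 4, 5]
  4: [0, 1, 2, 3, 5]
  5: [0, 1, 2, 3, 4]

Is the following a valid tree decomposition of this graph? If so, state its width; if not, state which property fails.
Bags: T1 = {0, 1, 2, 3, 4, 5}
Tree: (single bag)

Yes; width 5.

Vertex coverage: the bags together contain {0, 1, 2, 3, 4, 5}, the full vertex set. Edge coverage: each edge of G has both endpoints in at least one bag. Running intersection: for every vertex, the bags containing it form a connected subtree. All three properties hold, so this is a valid tree decomposition of width max|bag| − 1 = 5, and hence tw(G) ≤ 5.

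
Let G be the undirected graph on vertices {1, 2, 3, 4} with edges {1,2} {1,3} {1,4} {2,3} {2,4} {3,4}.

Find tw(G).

3

A width-3 tree decomposition is:
Bags: B1 = {1, 2, 3, 4}
Tree: (single bag)
With just one bag of size 4, the width is 4 − 1 = 3, so tw(G) ≤ 3. Conversely, {1, 2, 3, 4} is a clique of size 4, and the vertices of any clique must share a bag in every tree decomposition; so some bag has ≥ 4 vertices and tw(G) ≥ 3. Hence tw(G) = 3 exactly.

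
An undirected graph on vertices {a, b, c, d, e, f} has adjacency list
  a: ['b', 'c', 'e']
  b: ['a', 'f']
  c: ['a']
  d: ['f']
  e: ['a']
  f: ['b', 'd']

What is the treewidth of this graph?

A width-1 tree decomposition is:
Bags: B1 = {a, b}  B2 = {a, e}  B3 = {b, f}  B4 = {a, c}  B5 = {d, f}
Tree: B1–B2, B1–B3, B1–B4, B3–B5
Every bag has size at most 2, so the width is 2 − 1 = 1 and tw(G) ≤ 1. Since G has at least one edge (e.g. b–a), it is not an edgeless graph, so tw(G) ≥ 1. Hence tw(G) = 1 exactly.

1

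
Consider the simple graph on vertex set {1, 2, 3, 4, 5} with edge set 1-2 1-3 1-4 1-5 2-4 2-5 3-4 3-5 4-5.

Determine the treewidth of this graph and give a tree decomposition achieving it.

Treewidth 3.
Bags: B1 = {1, 3, 4, 5}  B2 = {1, 2, 4, 5}
Tree: B1–B2

Each bag holds 4 vertices, so the decomposition has width 3, which upper-bounds the treewidth. Conversely, {1, 2, 4, 5} is a clique of size 4, and the vertices of any clique must share a bag in every tree decomposition; so some bag has ≥ 4 vertices and tw(G) ≥ 3. Therefore the treewidth is 3.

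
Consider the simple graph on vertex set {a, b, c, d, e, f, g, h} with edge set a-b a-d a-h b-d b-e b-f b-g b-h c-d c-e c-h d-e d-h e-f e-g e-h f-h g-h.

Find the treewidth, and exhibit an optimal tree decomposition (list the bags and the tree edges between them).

The largest bag has 4 vertices, giving width 3; this decomposition certifies tw(G) ≤ 3. Conversely, {c, d, e, h} is a clique of size 4, and the vertices of any clique must share a bag in every tree decomposition; so some bag has ≥ 4 vertices and tw(G) ≥ 3. Hence tw(G) = 3 exactly.

Treewidth 3.
Bags: B1 = {b, e, g, h}  B2 = {b, d, e, h}  B3 = {a, b, d, h}  B4 = {b, e, f, h}  B5 = {c, d, e, h}
Tree: B1–B2, B2–B3, B2–B4, B2–B5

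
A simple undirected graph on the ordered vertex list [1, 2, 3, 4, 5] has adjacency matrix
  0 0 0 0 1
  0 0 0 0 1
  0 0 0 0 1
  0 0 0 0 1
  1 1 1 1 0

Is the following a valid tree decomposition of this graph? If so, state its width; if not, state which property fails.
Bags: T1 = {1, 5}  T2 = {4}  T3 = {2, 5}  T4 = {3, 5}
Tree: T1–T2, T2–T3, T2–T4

No — edge (5,4) lies in no bag.

A tree decomposition must satisfy three properties: every vertex lies in some bag; for every edge, both endpoints lie together in some bag; and for every vertex, the bags containing it form a connected subtree. Here edge (5,4) lies in no bag, so the decomposition is invalid.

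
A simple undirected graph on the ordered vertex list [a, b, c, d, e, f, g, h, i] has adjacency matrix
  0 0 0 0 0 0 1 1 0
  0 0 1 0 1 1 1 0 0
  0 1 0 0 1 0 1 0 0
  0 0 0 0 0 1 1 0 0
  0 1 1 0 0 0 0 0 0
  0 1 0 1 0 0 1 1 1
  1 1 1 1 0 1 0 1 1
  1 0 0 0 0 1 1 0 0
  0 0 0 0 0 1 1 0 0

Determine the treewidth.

2

A width-2 tree decomposition is:
Bags: B1 = {b, f, g}  B2 = {f, g, h}  B3 = {f, g, i}  B4 = {d, f, g}  B5 = {b, c, g}  B6 = {b, c, e}  B7 = {a, g, h}
Tree: B1–B2, B2–B3, B3–B4, B1–B5, B5–B6, B2–B7
Every bag has size at most 3, so the width is 3 − 1 = 2 and tw(G) ≤ 2. Conversely, {a, g, h} is a clique of size 3, and the vertices of any clique must share a bag in every tree decomposition; so some bag has ≥ 3 vertices and tw(G) ≥ 2. The upper and lower bounds meet at 2, so that is the treewidth.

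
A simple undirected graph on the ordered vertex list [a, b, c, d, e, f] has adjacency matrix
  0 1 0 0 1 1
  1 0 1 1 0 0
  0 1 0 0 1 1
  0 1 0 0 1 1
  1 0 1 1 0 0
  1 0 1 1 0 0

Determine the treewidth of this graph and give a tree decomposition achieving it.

Treewidth 3.
Bags: B1 = {b, d, e, f}  B2 = {a, b, e, f}  B3 = {b, c, e, f}
Tree: B1–B2, B2–B3

Every bag has size at most 4, so the width is 4 − 1 = 3 and tw(G) ≤ 3. For the lower bound: the 4 vertex sets {d,e}, {a,b}, {f}, {c} are disjoint, each induces a connected subgraph, and every pair is joined by at least one edge of G. Contracting each set to a single vertex therefore yields K_{4} as a minor, and since treewidth is minor-monotone, tw(G) ≥ tw(K_{4}) = 3. The upper and lower bounds meet at 3, so that is the treewidth.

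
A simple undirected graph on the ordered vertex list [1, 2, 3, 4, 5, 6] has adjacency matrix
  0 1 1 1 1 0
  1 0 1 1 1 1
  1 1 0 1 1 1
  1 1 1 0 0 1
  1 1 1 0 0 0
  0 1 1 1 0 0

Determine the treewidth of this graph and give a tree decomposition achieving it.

Each bag holds 4 vertices, so the decomposition has width 3, which upper-bounds the treewidth. For the lower bound, the 4 vertices {1, 2, 3, 4} are pairwise adjacent, and any tree decomposition puts a clique entirely inside one bag — forcing width ≥ 3. The upper and lower bounds meet at 3, so that is the treewidth.

Treewidth 3.
One optimal decomposition is:
Bags: B1 = {1, 2, 3, 4}  B2 = {1, 2, 3, 5}  B3 = {2, 3, 4, 6}
Tree: B1–B2, B1–B3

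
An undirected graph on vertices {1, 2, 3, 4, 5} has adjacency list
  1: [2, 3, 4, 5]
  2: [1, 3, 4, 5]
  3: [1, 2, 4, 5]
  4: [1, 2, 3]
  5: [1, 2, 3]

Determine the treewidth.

A width-3 tree decomposition is:
Bags: B1 = {1, 2, 3, 4}  B2 = {1, 2, 3, 5}
Tree: B1–B2
Each bag holds 4 vertices, so the decomposition has width 3, which upper-bounds the treewidth. Conversely, {1, 2, 3, 4} is a clique of size 4, and the vertices of any clique must share a bag in every tree decomposition; so some bag has ≥ 4 vertices and tw(G) ≥ 3. The upper and lower bounds meet at 3, so that is the treewidth.

3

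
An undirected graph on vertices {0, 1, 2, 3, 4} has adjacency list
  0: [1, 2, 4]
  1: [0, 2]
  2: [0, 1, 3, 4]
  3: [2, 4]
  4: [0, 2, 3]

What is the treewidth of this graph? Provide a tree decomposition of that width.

Each bag holds 3 vertices, so the decomposition has width 2, which upper-bounds the treewidth. Conversely, {0, 1, 2} is a clique of size 3, and the vertices of any clique must share a bag in every tree decomposition; so some bag has ≥ 3 vertices and tw(G) ≥ 2. Therefore the treewidth is 2.

Treewidth 2.
One such decomposition:
Bags: B1 = {2, 3, 4}  B2 = {0, 2, 4}  B3 = {0, 1, 2}
Tree: B1–B2, B2–B3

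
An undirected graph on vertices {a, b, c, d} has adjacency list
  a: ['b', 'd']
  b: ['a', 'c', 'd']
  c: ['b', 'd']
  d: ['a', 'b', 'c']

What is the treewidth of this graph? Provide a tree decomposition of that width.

Each bag holds 3 vertices, so the decomposition has width 2, which upper-bounds the treewidth. Conversely, {b, c, d} is a clique of size 3, and the vertices of any clique must share a bag in every tree decomposition; so some bag has ≥ 3 vertices and tw(G) ≥ 2. Combining the bounds, tw(G) = 2.

Treewidth 2.
One optimal decomposition is:
Bags: B1 = {a, b, d}  B2 = {b, c, d}
Tree: B1–B2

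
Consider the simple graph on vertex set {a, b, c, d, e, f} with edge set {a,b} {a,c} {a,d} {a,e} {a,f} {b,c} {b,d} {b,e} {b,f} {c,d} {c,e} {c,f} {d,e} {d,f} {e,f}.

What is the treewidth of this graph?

A width-5 tree decomposition is:
Bags: B1 = {a, b, c, d, e, f}
Tree: (single bag)
With just one bag of size 6, the width is 6 − 1 = 5, so tw(G) ≤ 5. On the other hand G contains the 6-clique {a, b, c, d, e, f}. A clique must lie in a single bag of any decomposition, so no decomposition can have width below 5. Therefore the treewidth is 5.

5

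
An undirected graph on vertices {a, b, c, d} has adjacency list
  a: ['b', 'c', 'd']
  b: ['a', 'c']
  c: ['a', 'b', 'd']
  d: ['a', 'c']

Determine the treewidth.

2

A width-2 tree decomposition is:
Bags: B1 = {a, b, c}  B2 = {a, c, d}
Tree: B1–B2
Each bag holds 3 vertices, so the decomposition has width 2, which upper-bounds the treewidth. For the lower bound, the 3 vertices {a, c, d} are pairwise adjacent, and any tree decomposition puts a clique entirely inside one bag — forcing width ≥ 2. Hence tw(G) = 2 exactly.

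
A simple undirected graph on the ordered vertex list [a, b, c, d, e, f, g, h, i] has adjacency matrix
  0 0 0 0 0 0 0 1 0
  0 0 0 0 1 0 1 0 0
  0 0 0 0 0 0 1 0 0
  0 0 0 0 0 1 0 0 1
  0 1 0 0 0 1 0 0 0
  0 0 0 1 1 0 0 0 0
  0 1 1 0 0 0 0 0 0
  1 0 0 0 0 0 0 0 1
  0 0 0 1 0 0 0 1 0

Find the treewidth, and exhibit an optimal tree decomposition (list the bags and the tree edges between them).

Each bag holds 2 vertices, so the decomposition has width 1, which upper-bounds the treewidth. G has an edge, so its treewidth is at least 1. Therefore the treewidth is 1.

Treewidth 1.
Bags: B1 = {a, h}  B2 = {h, i}  B3 = {d, i}  B4 = {d, f}  B5 = {e, f}  B6 = {b, e}  B7 = {b, g}  B8 = {c, g}
Tree: B1–B2, B2–B3, B3–B4, B4–B5, B5–B6, B6–B7, B7–B8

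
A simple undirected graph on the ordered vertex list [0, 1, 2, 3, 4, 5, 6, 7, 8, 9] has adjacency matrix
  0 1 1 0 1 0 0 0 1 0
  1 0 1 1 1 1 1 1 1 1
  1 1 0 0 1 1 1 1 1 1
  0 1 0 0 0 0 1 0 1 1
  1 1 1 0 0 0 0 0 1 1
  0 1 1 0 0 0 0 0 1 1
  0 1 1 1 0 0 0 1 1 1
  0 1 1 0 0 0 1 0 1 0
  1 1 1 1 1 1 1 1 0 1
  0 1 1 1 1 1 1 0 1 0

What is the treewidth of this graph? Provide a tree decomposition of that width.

Treewidth 4.
One optimal decomposition is:
Bags: B1 = {1, 2, 4, 8, 9}  B2 = {1, 2, 5, 8, 9}  B3 = {1, 2, 6, 8, 9}  B4 = {1, 2, 6, 7, 8}  B5 = {0, 1, 2, 4, 8}  B6 = {1, 3, 6, 8, 9}
Tree: B1–B2, B1–B3, B3–B4, B1–B5, B3–B6

Each bag holds 5 vertices, so the decomposition has width 4, which upper-bounds the treewidth. Conversely, {0, 1, 2, 4, 8} is a clique of size 5, and the vertices of any clique must share a bag in every tree decomposition; so some bag has ≥ 5 vertices and tw(G) ≥ 4. The upper and lower bounds meet at 4, so that is the treewidth.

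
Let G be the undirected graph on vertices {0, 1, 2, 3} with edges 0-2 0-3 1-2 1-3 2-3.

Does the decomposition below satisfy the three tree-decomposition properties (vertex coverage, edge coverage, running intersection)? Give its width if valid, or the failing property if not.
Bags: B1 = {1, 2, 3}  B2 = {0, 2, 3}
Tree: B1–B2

Checking the three conditions: (i) the bags cover all of {0, 1, 2, 3}; (ii) for each edge, some bag contains both endpoints; (iii) the bags containing any fixed vertex form a subtree. All hold, so the decomposition is valid with width 3 − 1 = 2.

Yes; width 2.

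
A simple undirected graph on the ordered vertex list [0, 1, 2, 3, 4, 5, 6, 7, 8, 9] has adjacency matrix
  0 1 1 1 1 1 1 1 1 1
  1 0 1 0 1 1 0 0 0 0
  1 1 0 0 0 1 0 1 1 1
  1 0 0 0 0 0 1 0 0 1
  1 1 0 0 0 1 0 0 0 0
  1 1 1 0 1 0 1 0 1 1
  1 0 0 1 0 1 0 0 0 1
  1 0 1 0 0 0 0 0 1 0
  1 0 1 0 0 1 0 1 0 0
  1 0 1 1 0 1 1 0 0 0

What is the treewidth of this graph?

3

A width-3 tree decomposition is:
Bags: B1 = {0, 1, 2, 5}  B2 = {0, 2, 5, 9}  B3 = {0, 5, 6, 9}  B4 = {0, 2, 5, 8}  B5 = {0, 1, 4, 5}  B6 = {0, 3, 6, 9}  B7 = {0, 2, 7, 8}
Tree: B1–B2, B2–B3, B1–B4, B1–B5, B3–B6, B4–B7
Every bag has size at most 4, so the width is 4 − 1 = 3 and tw(G) ≤ 3. On the other hand G contains the 4-clique {0, 3, 6, 9}. A clique must lie in a single bag of any decomposition, so no decomposition can have width below 3. The upper and lower bounds meet at 3, so that is the treewidth.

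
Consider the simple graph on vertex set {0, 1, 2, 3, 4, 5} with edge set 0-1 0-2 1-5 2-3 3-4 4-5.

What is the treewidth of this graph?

A width-2 tree decomposition is:
Bags: B1 = {3, 4, 5}  B2 = {2, 3, 5}  B3 = {0, 2, 5}  B4 = {0, 1, 5}
Tree: B1–B2, B2–B3, B3–B4
The largest bag has 3 vertices, giving width 2; this decomposition certifies tw(G) ≤ 2. Since 5–4–3–2–0–1–5 is a cycle in G, G is not acyclic. Forests are exactly the graphs of treewidth ≤ 1, so tw(G) ≥ 2. The upper and lower bounds meet at 2, so that is the treewidth.

2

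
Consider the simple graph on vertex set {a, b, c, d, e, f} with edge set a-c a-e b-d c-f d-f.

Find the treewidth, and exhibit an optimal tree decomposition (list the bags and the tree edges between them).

The largest bag has 2 vertices, giving width 1; this decomposition certifies tw(G) ≤ 1. Since G has at least one edge (e.g. b–d), it is not an edgeless graph, so tw(G) ≥ 1. Therefore the treewidth is 1.

Treewidth 1.
One optimal decomposition is:
Bags: B1 = {b, d}  B2 = {d, f}  B3 = {c, f}  B4 = {a, c}  B5 = {a, e}
Tree: B1–B2, B2–B3, B3–B4, B4–B5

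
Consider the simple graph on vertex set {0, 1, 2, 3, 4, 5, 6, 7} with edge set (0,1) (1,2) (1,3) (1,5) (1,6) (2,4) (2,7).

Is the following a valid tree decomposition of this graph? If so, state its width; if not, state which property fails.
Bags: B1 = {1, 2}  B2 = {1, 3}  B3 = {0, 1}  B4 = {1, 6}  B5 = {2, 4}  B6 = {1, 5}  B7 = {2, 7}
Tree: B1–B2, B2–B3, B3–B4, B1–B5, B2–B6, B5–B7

Checking the three conditions: (i) the bags cover all of {0, 1, 2, 3, 4, 5, 6, 7}; (ii) for each edge, some bag contains both endpoints; (iii) the bags containing any fixed vertex form a subtree. All hold, so the decomposition is valid with width 2 − 1 = 1.

Yes; width 1.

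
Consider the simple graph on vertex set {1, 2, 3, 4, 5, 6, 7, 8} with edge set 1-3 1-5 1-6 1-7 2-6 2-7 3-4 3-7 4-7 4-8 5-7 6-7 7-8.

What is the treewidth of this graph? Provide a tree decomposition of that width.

The largest bag has 3 vertices, giving width 2; this decomposition certifies tw(G) ≤ 2. For the lower bound, the 3 vertices {4, 7, 8} are pairwise adjacent, and any tree decomposition puts a clique entirely inside one bag — forcing width ≥ 2. Therefore the treewidth is 2.

Treewidth 2.
One optimal decomposition is:
Bags: B1 = {1, 5, 7}  B2 = {1, 6, 7}  B3 = {2, 6, 7}  B4 = {1, 3, 7}  B5 = {3, 4, 7}  B6 = {4, 7, 8}
Tree: B1–B2, B2–B3, B1–B4, B4–B5, B5–B6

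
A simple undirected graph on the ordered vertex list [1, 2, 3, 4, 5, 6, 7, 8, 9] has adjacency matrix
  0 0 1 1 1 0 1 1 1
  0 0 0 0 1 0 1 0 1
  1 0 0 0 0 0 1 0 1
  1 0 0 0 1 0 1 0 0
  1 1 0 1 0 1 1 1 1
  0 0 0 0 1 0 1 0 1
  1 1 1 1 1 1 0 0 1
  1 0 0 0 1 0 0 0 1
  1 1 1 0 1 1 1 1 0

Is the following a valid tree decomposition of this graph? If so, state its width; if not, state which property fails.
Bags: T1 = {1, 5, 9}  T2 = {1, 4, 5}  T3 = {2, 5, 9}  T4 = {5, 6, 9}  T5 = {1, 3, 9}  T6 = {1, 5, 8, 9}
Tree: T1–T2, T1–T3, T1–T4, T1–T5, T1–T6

No — vertex 7 appears in no bag.

A tree decomposition must satisfy three properties: every vertex lies in some bag; for every edge, both endpoints lie together in some bag; and for every vertex, the bags containing it form a connected subtree. Here vertex 7 appears in no bag, so the decomposition is invalid.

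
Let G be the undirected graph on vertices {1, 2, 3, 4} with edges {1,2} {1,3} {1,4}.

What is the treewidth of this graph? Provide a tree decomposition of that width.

Treewidth 1.
One optimal decomposition is:
Bags: B1 = {1, 2}  B2 = {1, 4}  B3 = {1, 3}
Tree: B1–B2, B2–B3

Every bag has size at most 2, so the width is 2 − 1 = 1 and tw(G) ≤ 1. Since G has at least one edge (e.g. 2–1), it is not an edgeless graph, so tw(G) ≥ 1. The upper and lower bounds meet at 1, so that is the treewidth.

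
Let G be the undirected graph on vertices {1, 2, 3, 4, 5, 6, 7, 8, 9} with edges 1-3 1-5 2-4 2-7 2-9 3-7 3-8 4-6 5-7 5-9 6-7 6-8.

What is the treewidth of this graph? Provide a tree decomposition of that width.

Treewidth 3.
One such decomposition:
Bags: B1 = {3, 4, 6, 8}  B2 = {3, 4, 6, 7}  B3 = {2, 3, 4, 7}  B4 = {1, 2, 3, 7}  B5 = {1, 2, 5, 7}  B6 = {1, 2, 5, 9}
Tree: B1–B2, B2–B3, B3–B4, B4–B5, B5–B6

Every bag has size at most 4, so the width is 4 − 1 = 3 and tw(G) ≤ 3. For the lower bound: the 4 vertex sets {4,6,8}, {3}, {7}, {1,2,5,9} are disjoint, each induces a connected subgraph, and every pair is joined by at least one edge of G. Contracting each set to a single vertex therefore yields K_{4} as a minor, and since treewidth is minor-monotone, tw(G) ≥ tw(K_{4}) = 3. Combining the bounds, tw(G) = 3.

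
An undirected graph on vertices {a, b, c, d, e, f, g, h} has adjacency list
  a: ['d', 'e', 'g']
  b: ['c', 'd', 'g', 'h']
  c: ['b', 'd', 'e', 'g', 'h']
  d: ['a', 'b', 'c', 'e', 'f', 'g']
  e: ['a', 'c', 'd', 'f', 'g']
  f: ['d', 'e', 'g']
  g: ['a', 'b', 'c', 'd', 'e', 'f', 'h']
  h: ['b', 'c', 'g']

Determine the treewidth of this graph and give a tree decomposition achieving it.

Every bag has size at most 4, so the width is 4 − 1 = 3 and tw(G) ≤ 3. For the lower bound, the 4 vertices {d, e, f, g} are pairwise adjacent, and any tree decomposition puts a clique entirely inside one bag — forcing width ≥ 3. Combining the bounds, tw(G) = 3.

Treewidth 3.
One optimal decomposition is:
Bags: B1 = {c, d, e, g}  B2 = {d, e, f, g}  B3 = {b, c, d, g}  B4 = {b, c, g, h}  B5 = {a, d, e, g}
Tree: B1–B2, B1–B3, B3–B4, B2–B5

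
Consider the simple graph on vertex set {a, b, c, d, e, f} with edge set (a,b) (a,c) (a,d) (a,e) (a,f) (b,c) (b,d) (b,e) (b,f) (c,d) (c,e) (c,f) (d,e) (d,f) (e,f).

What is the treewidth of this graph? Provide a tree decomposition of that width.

Treewidth 5.
One optimal decomposition is:
Bags: B1 = {a, b, c, d, e, f}
Tree: (single bag)

With just one bag of size 6, the width is 6 − 1 = 5, so tw(G) ≤ 5. For the lower bound, the 6 vertices {a, b, c, d, e, f} are pairwise adjacent, and any tree decomposition puts a clique entirely inside one bag — forcing width ≥ 5. Therefore the treewidth is 5.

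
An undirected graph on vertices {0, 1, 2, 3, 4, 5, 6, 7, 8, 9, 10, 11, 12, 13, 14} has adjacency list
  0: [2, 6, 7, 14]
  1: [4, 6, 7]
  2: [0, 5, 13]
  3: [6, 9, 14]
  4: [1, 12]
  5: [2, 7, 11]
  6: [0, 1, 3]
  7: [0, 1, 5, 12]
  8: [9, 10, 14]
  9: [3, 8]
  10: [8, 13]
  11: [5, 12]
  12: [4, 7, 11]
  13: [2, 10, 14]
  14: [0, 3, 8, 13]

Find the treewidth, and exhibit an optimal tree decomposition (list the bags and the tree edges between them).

The largest bag has 4 vertices, giving width 3; this decomposition certifies tw(G) ≤ 3. For the lower bound: the 4 vertex sets {4,11,12}, {5}, {7}, {0,1,2,6} are disjoint, each induces a connected subgraph, and every pair is joined by at least one edge of G. Contracting each set to a single vertex therefore yields K_{4} as a minor, and since treewidth is minor-monotone, tw(G) ≥ tw(K_{4}) = 3. Combining the bounds, tw(G) = 3.

Treewidth 3.
One such decomposition:
Bags: B1 = {4, 5, 11, 12}  B2 = {4, 5, 7, 12}  B3 = {1, 4, 5, 7}  B4 = {1, 2, 5, 7}  B5 = {0, 1, 2, 7}  B6 = {0, 1, 2, 6}  B7 = {0, 2, 6, 13}  B8 = {0, 6, 13, 14}  B9 = {3, 6, 13, 14}  B10 = {3, 10, 13, 14}  B11 = {3, 8, 10, 14}  B12 = {3, 8, 9, 10}
Tree: B1–B2, B2–B3, B3–B4, B4–B5, B5–B6, B6–B7, B7–B8, B8–B9, B9–B10, B10–B11, B11–B12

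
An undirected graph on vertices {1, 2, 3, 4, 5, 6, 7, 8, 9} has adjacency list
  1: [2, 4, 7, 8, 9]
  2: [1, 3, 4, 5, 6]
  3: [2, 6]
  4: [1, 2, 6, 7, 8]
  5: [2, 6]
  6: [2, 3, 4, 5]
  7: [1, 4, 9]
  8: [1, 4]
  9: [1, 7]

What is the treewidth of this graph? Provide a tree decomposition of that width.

Treewidth 2.
One such decomposition:
Bags: B1 = {1, 4, 8}  B2 = {1, 2, 4}  B3 = {2, 4, 6}  B4 = {2, 5, 6}  B5 = {1, 4, 7}  B6 = {1, 7, 9}  B7 = {2, 3, 6}
Tree: B1–B2, B2–B3, B3–B4, B2–B5, B5–B6, B4–B7

Each bag holds 3 vertices, so the decomposition has width 2, which upper-bounds the treewidth. For the lower bound, the 3 vertices {1, 7, 9} are pairwise adjacent, and any tree decomposition puts a clique entirely inside one bag — forcing width ≥ 2. Therefore the treewidth is 2.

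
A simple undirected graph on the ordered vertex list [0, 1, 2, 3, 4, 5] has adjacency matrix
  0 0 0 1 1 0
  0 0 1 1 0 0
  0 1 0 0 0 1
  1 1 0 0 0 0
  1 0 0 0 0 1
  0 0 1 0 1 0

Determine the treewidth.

2

A width-2 tree decomposition is:
Bags: B1 = {1, 2, 3}  B2 = {0, 2, 3}  B3 = {0, 2, 4}  B4 = {2, 4, 5}
Tree: B1–B2, B2–B3, B3–B4
The largest bag has 3 vertices, giving width 2; this decomposition certifies tw(G) ≤ 2. For the lower bound, G contains the cycle 2–1–3–0–4–5–2, so G is not a forest; only forests have treewidth ≤ 1, hence tw(G) ≥ 2. The upper and lower bounds meet at 2, so that is the treewidth.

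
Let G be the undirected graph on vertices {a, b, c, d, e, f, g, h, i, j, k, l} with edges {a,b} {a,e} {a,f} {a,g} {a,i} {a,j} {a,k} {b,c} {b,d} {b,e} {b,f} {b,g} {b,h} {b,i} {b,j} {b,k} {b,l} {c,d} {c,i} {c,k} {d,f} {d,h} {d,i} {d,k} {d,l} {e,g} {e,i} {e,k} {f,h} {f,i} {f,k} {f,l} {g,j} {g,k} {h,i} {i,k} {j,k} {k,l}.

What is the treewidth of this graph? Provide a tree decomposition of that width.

Treewidth 4.
One optimal decomposition is:
Bags: B1 = {b, d, f, i, k}  B2 = {b, d, f, k, l}  B3 = {a, b, f, i, k}  B4 = {a, b, e, i, k}  B5 = {b, d, f, h, i}  B6 = {a, b, e, g, k}  B7 = {b, c, d, i, k}  B8 = {a, b, g, j, k}
Tree: B1–B2, B1–B3, B3–B4, B1–B5, B4–B6, B1–B7, B6–B8

Each bag holds 5 vertices, so the decomposition has width 4, which upper-bounds the treewidth. Conversely, {b, d, f, h, i} is a clique of size 5, and the vertices of any clique must share a bag in every tree decomposition; so some bag has ≥ 5 vertices and tw(G) ≥ 4. The upper and lower bounds meet at 4, so that is the treewidth.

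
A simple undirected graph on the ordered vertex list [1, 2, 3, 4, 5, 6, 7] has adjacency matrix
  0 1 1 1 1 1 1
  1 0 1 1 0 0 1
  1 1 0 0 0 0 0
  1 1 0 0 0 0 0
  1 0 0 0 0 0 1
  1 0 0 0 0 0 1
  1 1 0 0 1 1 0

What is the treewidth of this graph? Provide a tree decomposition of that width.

Treewidth 2.
Bags: B1 = {1, 2, 7}  B2 = {1, 6, 7}  B3 = {1, 2, 4}  B4 = {1, 2, 3}  B5 = {1, 5, 7}
Tree: B1–B2, B1–B3, B3–B4, B2–B5

Each bag holds 3 vertices, so the decomposition has width 2, which upper-bounds the treewidth. For the lower bound, the 3 vertices {1, 2, 3} are pairwise adjacent, and any tree decomposition puts a clique entirely inside one bag — forcing width ≥ 2. Hence tw(G) = 2 exactly.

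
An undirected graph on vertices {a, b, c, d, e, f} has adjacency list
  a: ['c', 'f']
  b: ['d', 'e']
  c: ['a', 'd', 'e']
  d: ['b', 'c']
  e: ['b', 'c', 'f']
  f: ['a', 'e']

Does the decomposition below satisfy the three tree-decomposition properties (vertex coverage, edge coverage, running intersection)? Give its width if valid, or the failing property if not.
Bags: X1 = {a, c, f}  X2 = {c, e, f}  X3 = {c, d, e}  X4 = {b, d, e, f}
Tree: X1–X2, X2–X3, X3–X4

No — bags containing vertex f are not connected in the tree.

A tree decomposition must satisfy three properties: every vertex lies in some bag; for every edge, both endpoints lie together in some bag; and for every vertex, the bags containing it form a connected subtree. Here bags containing vertex f are not connected in the tree, so the decomposition is invalid.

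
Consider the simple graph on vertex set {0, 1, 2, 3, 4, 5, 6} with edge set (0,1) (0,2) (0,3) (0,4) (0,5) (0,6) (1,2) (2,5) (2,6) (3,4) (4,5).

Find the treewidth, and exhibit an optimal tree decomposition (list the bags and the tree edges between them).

Treewidth 2.
Bags: B1 = {0, 1, 2}  B2 = {0, 2, 6}  B3 = {0, 2, 5}  B4 = {0, 4, 5}  B5 = {0, 3, 4}
Tree: B1–B2, B1–B3, B3–B4, B4–B5

The largest bag has 3 vertices, giving width 2; this decomposition certifies tw(G) ≤ 2. For the lower bound, the 3 vertices {0, 1, 2} are pairwise adjacent, and any tree decomposition puts a clique entirely inside one bag — forcing width ≥ 2. Hence tw(G) = 2 exactly.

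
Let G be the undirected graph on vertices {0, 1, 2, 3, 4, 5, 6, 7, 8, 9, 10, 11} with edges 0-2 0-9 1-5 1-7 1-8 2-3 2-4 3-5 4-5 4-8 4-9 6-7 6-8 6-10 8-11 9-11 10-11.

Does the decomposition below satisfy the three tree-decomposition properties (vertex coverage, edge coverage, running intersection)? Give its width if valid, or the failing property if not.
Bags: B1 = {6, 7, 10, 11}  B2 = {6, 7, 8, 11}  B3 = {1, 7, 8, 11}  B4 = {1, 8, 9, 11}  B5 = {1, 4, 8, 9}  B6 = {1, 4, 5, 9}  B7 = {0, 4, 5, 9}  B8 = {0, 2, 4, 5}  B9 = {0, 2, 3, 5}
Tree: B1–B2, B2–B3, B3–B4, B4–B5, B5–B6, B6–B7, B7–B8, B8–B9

Yes; width 3.

Vertex coverage: the bags together contain {0, 1, 2, 3, 4, 5, 6, 7, 8, 9, 10, 11}, the full vertex set. Edge coverage: each edge of G has both endpoints in at least one bag. Running intersection: for every vertex, the bags containing it form a connected subtree. All three properties hold, so this is a valid tree decomposition of width max|bag| − 1 = 3, and hence tw(G) ≤ 3.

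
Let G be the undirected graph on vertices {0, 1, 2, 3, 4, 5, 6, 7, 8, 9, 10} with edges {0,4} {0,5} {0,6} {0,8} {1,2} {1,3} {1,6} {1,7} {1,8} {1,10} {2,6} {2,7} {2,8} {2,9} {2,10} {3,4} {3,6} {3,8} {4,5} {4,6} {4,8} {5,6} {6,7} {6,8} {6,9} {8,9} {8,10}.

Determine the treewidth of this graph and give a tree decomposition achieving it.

Every bag has size at most 4, so the width is 4 − 1 = 3 and tw(G) ≤ 3. On the other hand G contains the 4-clique {1, 2, 8, 10}. A clique must lie in a single bag of any decomposition, so no decomposition can have width below 3. Combining the bounds, tw(G) = 3.

Treewidth 3.
One such decomposition:
Bags: B1 = {1, 3, 6, 8}  B2 = {3, 4, 6, 8}  B3 = {1, 2, 6, 8}  B4 = {2, 6, 8, 9}  B5 = {0, 4, 6, 8}  B6 = {1, 2, 8, 10}  B7 = {0, 4, 5, 6}  B8 = {1, 2, 6, 7}
Tree: B1–B2, B1–B3, B3–B4, B2–B5, B3–B6, B5–B7, B3–B8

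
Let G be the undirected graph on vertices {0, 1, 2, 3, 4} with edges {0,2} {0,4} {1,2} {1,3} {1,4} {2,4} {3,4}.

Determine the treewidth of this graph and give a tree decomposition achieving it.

The largest bag has 3 vertices, giving width 2; this decomposition certifies tw(G) ≤ 2. On the other hand G contains the 3-clique {0, 2, 4}. A clique must lie in a single bag of any decomposition, so no decomposition can have width below 2. Therefore the treewidth is 2.

Treewidth 2.
Bags: B1 = {1, 2, 4}  B2 = {1, 3, 4}  B3 = {0, 2, 4}
Tree: B1–B2, B1–B3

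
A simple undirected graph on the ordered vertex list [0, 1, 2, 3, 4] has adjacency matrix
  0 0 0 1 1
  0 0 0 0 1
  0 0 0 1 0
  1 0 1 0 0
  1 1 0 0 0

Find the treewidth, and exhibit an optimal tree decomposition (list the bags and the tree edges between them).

Treewidth 1.
One optimal decomposition is:
Bags: B1 = {0, 4}  B2 = {1, 4}  B3 = {0, 3}  B4 = {2, 3}
Tree: B1–B2, B1–B3, B3–B4

The largest bag has 2 vertices, giving width 1; this decomposition certifies tw(G) ≤ 1. Any graph with an edge has treewidth ≥ 1, and G has the edge 0–4. The upper and lower bounds meet at 1, so that is the treewidth.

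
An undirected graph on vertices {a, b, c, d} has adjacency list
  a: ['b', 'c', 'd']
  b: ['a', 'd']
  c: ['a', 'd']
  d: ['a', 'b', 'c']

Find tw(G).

A width-2 tree decomposition is:
Bags: B1 = {a, c, d}  B2 = {a, b, d}
Tree: B1–B2
Every bag has size at most 3, so the width is 3 − 1 = 2 and tw(G) ≤ 2. On the other hand G contains the 3-clique {a, c, d}. A clique must lie in a single bag of any decomposition, so no decomposition can have width below 2. The upper and lower bounds meet at 2, so that is the treewidth.

2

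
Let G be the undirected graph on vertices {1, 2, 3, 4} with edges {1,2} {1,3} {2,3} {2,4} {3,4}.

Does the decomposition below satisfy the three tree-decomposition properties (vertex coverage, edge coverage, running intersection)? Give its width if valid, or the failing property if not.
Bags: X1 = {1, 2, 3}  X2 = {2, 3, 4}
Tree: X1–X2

Yes; width 2.

Vertex coverage: the bags together contain {1, 2, 3, 4}, the full vertex set. Edge coverage: each edge of G has both endpoints in at least one bag. Running intersection: for every vertex, the bags containing it form a connected subtree. All three properties hold, so this is a valid tree decomposition of width max|bag| − 1 = 2, and hence tw(G) ≤ 2.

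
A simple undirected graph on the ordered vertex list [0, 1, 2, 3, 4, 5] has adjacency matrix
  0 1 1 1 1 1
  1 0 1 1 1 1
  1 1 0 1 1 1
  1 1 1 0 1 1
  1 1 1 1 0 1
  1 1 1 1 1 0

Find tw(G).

A width-5 tree decomposition is:
Bags: B1 = {0, 1, 2, 3, 4, 5}
Tree: (single bag)
A single bag containing all 6 vertices is trivially a valid decomposition of width 5. For the lower bound, the 6 vertices {0, 1, 2, 3, 4, 5} are pairwise adjacent, and any tree decomposition puts a clique entirely inside one bag — forcing width ≥ 5. Hence tw(G) = 5 exactly.

5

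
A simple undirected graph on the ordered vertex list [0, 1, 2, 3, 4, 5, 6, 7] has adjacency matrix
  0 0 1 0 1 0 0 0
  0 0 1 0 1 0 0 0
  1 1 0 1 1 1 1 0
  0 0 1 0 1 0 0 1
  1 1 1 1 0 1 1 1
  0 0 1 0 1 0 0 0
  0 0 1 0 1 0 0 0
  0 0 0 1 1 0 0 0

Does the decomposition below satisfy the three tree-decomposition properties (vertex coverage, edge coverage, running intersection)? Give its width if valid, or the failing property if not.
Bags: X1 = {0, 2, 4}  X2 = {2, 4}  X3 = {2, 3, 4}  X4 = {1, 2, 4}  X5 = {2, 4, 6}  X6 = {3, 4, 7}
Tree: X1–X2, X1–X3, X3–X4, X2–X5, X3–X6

No — vertex 5 appears in no bag.

A tree decomposition must satisfy three properties: every vertex lies in some bag; for every edge, both endpoints lie together in some bag; and for every vertex, the bags containing it form a connected subtree. Here vertex 5 appears in no bag, so the decomposition is invalid.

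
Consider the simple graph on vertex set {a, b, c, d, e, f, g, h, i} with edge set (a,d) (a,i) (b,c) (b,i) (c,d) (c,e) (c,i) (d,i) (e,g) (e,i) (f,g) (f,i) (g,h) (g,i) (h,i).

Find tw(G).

A width-2 tree decomposition is:
Bags: B1 = {e, g, i}  B2 = {c, e, i}  B3 = {c, d, i}  B4 = {g, h, i}  B5 = {f, g, i}  B6 = {b, c, i}  B7 = {a, d, i}
Tree: B1–B2, B2–B3, B1–B4, B4–B5, B2–B6, B3–B7
Each bag holds 3 vertices, so the decomposition has width 2, which upper-bounds the treewidth. On the other hand G contains the 3-clique {c, d, i}. A clique must lie in a single bag of any decomposition, so no decomposition can have width below 2. Hence tw(G) = 2 exactly.

2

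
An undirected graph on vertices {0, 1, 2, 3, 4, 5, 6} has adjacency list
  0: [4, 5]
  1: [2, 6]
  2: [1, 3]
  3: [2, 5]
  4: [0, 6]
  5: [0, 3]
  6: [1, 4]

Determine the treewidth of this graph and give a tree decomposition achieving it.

Treewidth 2.
One such decomposition:
Bags: B1 = {1, 2, 3}  B2 = {1, 3, 6}  B3 = {3, 4, 6}  B4 = {0, 3, 4}  B5 = {0, 3, 5}
Tree: B1–B2, B2–B3, B3–B4, B4–B5

Every bag has size at most 3, so the width is 3 − 1 = 2 and tw(G) ≤ 2. The edges 3–2–1–6–4–0–5–3 form a cycle, so G is not a tree and its treewidth is at least 2. Therefore the treewidth is 2.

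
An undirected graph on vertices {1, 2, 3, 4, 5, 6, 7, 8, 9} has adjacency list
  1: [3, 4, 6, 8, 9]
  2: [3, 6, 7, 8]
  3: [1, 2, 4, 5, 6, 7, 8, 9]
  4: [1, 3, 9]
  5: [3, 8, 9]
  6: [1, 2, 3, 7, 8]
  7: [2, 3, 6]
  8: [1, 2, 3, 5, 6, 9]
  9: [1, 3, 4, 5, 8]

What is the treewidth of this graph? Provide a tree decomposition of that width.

Treewidth 3.
Bags: B1 = {1, 3, 8, 9}  B2 = {1, 3, 4, 9}  B3 = {1, 3, 6, 8}  B4 = {2, 3, 6, 8}  B5 = {2, 3, 6, 7}  B6 = {3, 5, 8, 9}
Tree: B1–B2, B1–B3, B3–B4, B4–B5, B1–B6

The largest bag has 4 vertices, giving width 3; this decomposition certifies tw(G) ≤ 3. On the other hand G contains the 4-clique {1, 3, 8, 9}. A clique must lie in a single bag of any decomposition, so no decomposition can have width below 3. Hence tw(G) = 3 exactly.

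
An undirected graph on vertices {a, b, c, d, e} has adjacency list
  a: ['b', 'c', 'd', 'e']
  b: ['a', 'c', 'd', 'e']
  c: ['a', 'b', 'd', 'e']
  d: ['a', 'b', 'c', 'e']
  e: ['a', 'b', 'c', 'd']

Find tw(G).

4

A width-4 tree decomposition is:
Bags: B1 = {a, b, c, d, e}
Tree: (single bag)
With just one bag of size 5, the width is 5 − 1 = 4, so tw(G) ≤ 4. On the other hand G contains the 5-clique {a, b, c, d, e}. A clique must lie in a single bag of any decomposition, so no decomposition can have width below 4. Combining the bounds, tw(G) = 4.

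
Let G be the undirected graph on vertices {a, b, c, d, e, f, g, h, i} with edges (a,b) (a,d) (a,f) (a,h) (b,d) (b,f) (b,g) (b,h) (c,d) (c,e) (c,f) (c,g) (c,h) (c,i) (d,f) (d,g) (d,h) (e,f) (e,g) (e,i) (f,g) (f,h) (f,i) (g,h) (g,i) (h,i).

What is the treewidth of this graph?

A width-4 tree decomposition is:
Bags: B1 = {c, d, f, g, h}  B2 = {b, d, f, g, h}  B3 = {a, b, d, f, h}  B4 = {c, f, g, h, i}  B5 = {c, e, f, g, i}
Tree: B1–B2, B2–B3, B1–B4, B4–B5
The largest bag has 5 vertices, giving width 4; this decomposition certifies tw(G) ≤ 4. For the lower bound, the 5 vertices {c, e, f, g, i} are pairwise adjacent, and any tree decomposition puts a clique entirely inside one bag — forcing width ≥ 4. Combining the bounds, tw(G) = 4.

4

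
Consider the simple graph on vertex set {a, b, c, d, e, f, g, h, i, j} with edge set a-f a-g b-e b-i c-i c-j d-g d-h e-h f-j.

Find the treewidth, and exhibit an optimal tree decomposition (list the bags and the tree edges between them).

Every bag has size at most 3, so the width is 3 − 1 = 2 and tw(G) ≤ 2. Since j–f–a–g–d–h–e–b–i–c–j is a cycle in G, G is not acyclic. Forests are exactly the graphs of treewidth ≤ 1, so tw(G) ≥ 2. Hence tw(G) = 2 exactly.

Treewidth 2.
Bags: B1 = {a, f, j}  B2 = {a, g, j}  B3 = {d, g, j}  B4 = {d, h, j}  B5 = {e, h, j}  B6 = {b, e, j}  B7 = {b, i, j}  B8 = {c, i, j}
Tree: B1–B2, B2–B3, B3–B4, B4–B5, B5–B6, B6–B7, B7–B8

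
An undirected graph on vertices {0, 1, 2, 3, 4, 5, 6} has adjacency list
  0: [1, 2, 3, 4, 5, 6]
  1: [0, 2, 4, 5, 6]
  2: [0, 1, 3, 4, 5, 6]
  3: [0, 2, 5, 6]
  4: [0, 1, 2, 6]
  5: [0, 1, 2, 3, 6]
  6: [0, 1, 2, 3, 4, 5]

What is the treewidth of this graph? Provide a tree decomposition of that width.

Treewidth 4.
One optimal decomposition is:
Bags: B1 = {0, 1, 2, 5, 6}  B2 = {0, 1, 2, 4, 6}  B3 = {0, 2, 3, 5, 6}
Tree: B1–B2, B1–B3

Every bag has size at most 5, so the width is 5 − 1 = 4 and tw(G) ≤ 4. On the other hand G contains the 5-clique {0, 1, 2, 4, 6}. A clique must lie in a single bag of any decomposition, so no decomposition can have width below 4. The upper and lower bounds meet at 4, so that is the treewidth.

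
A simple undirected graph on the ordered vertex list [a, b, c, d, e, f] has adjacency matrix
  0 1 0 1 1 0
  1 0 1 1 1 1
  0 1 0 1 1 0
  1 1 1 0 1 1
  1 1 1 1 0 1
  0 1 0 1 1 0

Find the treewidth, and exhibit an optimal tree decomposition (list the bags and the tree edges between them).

The largest bag has 4 vertices, giving width 3; this decomposition certifies tw(G) ≤ 3. For the lower bound, the 4 vertices {a, b, d, e} are pairwise adjacent, and any tree decomposition puts a clique entirely inside one bag — forcing width ≥ 3. The upper and lower bounds meet at 3, so that is the treewidth.

Treewidth 3.
One optimal decomposition is:
Bags: B1 = {b, c, d, e}  B2 = {b, d, e, f}  B3 = {a, b, d, e}
Tree: B1–B2, B2–B3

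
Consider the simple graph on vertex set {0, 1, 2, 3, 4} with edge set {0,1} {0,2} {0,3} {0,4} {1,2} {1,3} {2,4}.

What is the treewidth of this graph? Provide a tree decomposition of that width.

Every bag has size at most 3, so the width is 3 − 1 = 2 and tw(G) ≤ 2. For the lower bound, the 3 vertices {0, 1, 2} are pairwise adjacent, and any tree decomposition puts a clique entirely inside one bag — forcing width ≥ 2. Combining the bounds, tw(G) = 2.

Treewidth 2.
One optimal decomposition is:
Bags: B1 = {0, 2, 4}  B2 = {0, 1, 2}  B3 = {0, 1, 3}
Tree: B1–B2, B2–B3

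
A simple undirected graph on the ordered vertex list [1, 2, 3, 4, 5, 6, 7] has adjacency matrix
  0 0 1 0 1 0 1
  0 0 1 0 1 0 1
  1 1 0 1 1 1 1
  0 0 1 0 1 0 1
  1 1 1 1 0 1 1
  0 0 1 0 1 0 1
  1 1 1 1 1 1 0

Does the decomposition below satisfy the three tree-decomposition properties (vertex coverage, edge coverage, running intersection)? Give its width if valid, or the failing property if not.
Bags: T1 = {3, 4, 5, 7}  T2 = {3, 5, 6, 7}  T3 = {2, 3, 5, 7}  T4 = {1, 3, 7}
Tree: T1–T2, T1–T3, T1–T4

A tree decomposition must satisfy three properties: every vertex lies in some bag; for every edge, both endpoints lie together in some bag; and for every vertex, the bags containing it form a connected subtree. Here edge (5,1) lies in no bag, so the decomposition is invalid.

No — edge (5,1) lies in no bag.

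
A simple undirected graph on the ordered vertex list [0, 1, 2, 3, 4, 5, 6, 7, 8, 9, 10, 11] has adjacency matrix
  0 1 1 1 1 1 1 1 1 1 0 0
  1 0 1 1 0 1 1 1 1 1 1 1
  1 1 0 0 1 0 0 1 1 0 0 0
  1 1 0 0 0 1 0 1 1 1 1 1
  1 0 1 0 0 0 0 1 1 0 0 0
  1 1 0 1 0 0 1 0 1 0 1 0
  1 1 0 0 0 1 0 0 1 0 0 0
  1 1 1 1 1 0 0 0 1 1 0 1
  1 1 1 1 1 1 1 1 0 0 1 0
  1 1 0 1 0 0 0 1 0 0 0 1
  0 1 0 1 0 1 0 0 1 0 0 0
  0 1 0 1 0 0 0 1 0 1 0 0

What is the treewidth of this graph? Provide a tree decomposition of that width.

Treewidth 4.
One optimal decomposition is:
Bags: B1 = {0, 1, 5, 6, 8}  B2 = {0, 1, 3, 5, 8}  B3 = {0, 1, 3, 7, 8}  B4 = {0, 1, 2, 7, 8}  B5 = {0, 1, 3, 7, 9}  B6 = {1, 3, 5, 8, 10}  B7 = {0, 2, 4, 7, 8}  B8 = {1, 3, 7, 9, 11}
Tree: B1–B2, B2–B3, B3–B4, B3–B5, B2–B6, B4–B7, B5–B8

Each bag holds 5 vertices, so the decomposition has width 4, which upper-bounds the treewidth. Conversely, {0, 1, 2, 7, 8} is a clique of size 5, and the vertices of any clique must share a bag in every tree decomposition; so some bag has ≥ 5 vertices and tw(G) ≥ 4. The upper and lower bounds meet at 4, so that is the treewidth.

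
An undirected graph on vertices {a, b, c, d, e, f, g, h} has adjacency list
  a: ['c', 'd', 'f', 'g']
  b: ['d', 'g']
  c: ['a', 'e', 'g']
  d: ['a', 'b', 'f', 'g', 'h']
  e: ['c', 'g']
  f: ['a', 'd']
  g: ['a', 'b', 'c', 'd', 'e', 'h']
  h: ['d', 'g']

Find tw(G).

A width-2 tree decomposition is:
Bags: B1 = {a, c, g}  B2 = {a, d, g}  B3 = {c, e, g}  B4 = {a, d, f}  B5 = {d, g, h}  B6 = {b, d, g}
Tree: B1–B2, B1–B3, B2–B4, B2–B5, B2–B6
The largest bag has 3 vertices, giving width 2; this decomposition certifies tw(G) ≤ 2. On the other hand G contains the 3-clique {d, g, h}. A clique must lie in a single bag of any decomposition, so no decomposition can have width below 2. The upper and lower bounds meet at 2, so that is the treewidth.

2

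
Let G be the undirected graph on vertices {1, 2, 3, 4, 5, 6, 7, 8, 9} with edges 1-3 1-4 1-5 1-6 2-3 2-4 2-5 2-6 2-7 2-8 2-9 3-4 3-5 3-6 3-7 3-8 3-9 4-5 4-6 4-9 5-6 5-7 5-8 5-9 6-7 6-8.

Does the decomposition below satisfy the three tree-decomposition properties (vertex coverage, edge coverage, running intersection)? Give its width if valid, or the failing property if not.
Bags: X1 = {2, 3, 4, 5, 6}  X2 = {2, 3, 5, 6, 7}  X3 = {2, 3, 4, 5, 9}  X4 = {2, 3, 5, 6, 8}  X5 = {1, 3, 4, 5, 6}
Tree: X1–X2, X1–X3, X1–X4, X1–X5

Every vertex of G appears in some bag (union = {1, 2, 3, 4, 5, 6, 7, 8, 9}); every edge is covered by a bag; and for each vertex v the set of bags containing v is connected in the bag tree. The decomposition is therefore valid. The largest bag has 5 vertices, so the width is 4.

Yes; width 4.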